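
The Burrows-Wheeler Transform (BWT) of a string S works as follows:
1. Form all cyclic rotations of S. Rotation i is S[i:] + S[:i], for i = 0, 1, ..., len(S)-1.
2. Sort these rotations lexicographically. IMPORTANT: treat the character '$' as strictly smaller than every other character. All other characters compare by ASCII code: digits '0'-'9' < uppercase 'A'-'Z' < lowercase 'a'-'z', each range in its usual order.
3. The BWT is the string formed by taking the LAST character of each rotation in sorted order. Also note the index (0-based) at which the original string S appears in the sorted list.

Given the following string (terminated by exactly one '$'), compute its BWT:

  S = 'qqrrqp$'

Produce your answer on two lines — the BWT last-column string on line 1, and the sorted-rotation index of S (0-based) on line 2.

All 7 rotations (rotation i = S[i:]+S[:i]):
  rot[0] = qqrrqp$
  rot[1] = qrrqp$q
  rot[2] = rrqp$qq
  rot[3] = rqp$qqr
  rot[4] = qp$qqrr
  rot[5] = p$qqrrq
  rot[6] = $qqrrqp
Sorted (with $ < everything):
  sorted[0] = $qqrrqp  (last char: 'p')
  sorted[1] = p$qqrrq  (last char: 'q')
  sorted[2] = qp$qqrr  (last char: 'r')
  sorted[3] = qqrrqp$  (last char: '$')
  sorted[4] = qrrqp$q  (last char: 'q')
  sorted[5] = rqp$qqr  (last char: 'r')
  sorted[6] = rrqp$qq  (last char: 'q')
Last column: pqr$qrq
Original string S is at sorted index 3

Answer: pqr$qrq
3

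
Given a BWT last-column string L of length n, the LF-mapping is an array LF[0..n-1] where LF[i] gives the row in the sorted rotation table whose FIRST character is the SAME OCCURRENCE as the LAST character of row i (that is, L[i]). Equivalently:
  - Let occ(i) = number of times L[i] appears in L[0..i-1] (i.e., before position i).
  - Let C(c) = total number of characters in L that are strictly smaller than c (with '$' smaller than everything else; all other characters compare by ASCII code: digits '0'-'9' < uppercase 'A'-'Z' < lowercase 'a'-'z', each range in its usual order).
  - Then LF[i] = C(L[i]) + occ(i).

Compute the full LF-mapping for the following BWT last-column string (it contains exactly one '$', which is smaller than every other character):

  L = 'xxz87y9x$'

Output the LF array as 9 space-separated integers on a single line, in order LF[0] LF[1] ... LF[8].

Char counts: '$':1, '7':1, '8':1, '9':1, 'x':3, 'y':1, 'z':1
C (first-col start): C('$')=0, C('7')=1, C('8')=2, C('9')=3, C('x')=4, C('y')=7, C('z')=8
L[0]='x': occ=0, LF[0]=C('x')+0=4+0=4
L[1]='x': occ=1, LF[1]=C('x')+1=4+1=5
L[2]='z': occ=0, LF[2]=C('z')+0=8+0=8
L[3]='8': occ=0, LF[3]=C('8')+0=2+0=2
L[4]='7': occ=0, LF[4]=C('7')+0=1+0=1
L[5]='y': occ=0, LF[5]=C('y')+0=7+0=7
L[6]='9': occ=0, LF[6]=C('9')+0=3+0=3
L[7]='x': occ=2, LF[7]=C('x')+2=4+2=6
L[8]='$': occ=0, LF[8]=C('$')+0=0+0=0

Answer: 4 5 8 2 1 7 3 6 0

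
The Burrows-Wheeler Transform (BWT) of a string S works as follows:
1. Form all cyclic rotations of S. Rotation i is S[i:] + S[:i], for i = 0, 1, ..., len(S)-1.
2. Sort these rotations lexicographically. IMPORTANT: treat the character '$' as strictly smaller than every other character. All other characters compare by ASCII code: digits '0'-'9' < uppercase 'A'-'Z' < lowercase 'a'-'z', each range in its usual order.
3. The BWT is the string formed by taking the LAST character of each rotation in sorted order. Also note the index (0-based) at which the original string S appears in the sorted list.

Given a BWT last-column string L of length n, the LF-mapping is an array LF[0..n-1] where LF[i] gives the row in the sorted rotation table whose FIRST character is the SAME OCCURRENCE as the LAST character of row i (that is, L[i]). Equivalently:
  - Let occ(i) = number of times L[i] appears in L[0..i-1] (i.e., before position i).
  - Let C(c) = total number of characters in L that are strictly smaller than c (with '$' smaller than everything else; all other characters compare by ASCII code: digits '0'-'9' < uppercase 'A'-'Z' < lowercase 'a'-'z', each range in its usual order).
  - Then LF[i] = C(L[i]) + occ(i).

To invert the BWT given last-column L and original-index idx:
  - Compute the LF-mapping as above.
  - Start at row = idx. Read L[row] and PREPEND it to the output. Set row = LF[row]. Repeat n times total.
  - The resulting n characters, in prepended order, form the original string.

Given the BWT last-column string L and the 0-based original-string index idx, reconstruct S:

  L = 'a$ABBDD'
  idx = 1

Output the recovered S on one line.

LF mapping: 6 0 1 2 3 4 5
Walk LF starting at row 1, prepending L[row]:
  step 1: row=1, L[1]='$', prepend. Next row=LF[1]=0
  step 2: row=0, L[0]='a', prepend. Next row=LF[0]=6
  step 3: row=6, L[6]='D', prepend. Next row=LF[6]=5
  step 4: row=5, L[5]='D', prepend. Next row=LF[5]=4
  step 5: row=4, L[4]='B', prepend. Next row=LF[4]=3
  step 6: row=3, L[3]='B', prepend. Next row=LF[3]=2
  step 7: row=2, L[2]='A', prepend. Next row=LF[2]=1
Reversed output: ABBDDa$

Answer: ABBDDa$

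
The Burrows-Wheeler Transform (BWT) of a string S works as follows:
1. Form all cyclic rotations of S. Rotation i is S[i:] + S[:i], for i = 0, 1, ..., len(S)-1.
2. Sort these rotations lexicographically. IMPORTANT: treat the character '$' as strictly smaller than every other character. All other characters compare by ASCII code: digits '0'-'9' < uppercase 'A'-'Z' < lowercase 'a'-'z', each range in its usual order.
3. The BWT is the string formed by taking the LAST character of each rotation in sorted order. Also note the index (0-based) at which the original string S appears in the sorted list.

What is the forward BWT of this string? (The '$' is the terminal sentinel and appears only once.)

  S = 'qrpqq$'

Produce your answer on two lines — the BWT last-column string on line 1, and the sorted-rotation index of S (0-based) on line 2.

All 6 rotations (rotation i = S[i:]+S[:i]):
  rot[0] = qrpqq$
  rot[1] = rpqq$q
  rot[2] = pqq$qr
  rot[3] = qq$qrp
  rot[4] = q$qrpq
  rot[5] = $qrpqq
Sorted (with $ < everything):
  sorted[0] = $qrpqq  (last char: 'q')
  sorted[1] = pqq$qr  (last char: 'r')
  sorted[2] = q$qrpq  (last char: 'q')
  sorted[3] = qq$qrp  (last char: 'p')
  sorted[4] = qrpqq$  (last char: '$')
  sorted[5] = rpqq$q  (last char: 'q')
Last column: qrqp$q
Original string S is at sorted index 4

Answer: qrqp$q
4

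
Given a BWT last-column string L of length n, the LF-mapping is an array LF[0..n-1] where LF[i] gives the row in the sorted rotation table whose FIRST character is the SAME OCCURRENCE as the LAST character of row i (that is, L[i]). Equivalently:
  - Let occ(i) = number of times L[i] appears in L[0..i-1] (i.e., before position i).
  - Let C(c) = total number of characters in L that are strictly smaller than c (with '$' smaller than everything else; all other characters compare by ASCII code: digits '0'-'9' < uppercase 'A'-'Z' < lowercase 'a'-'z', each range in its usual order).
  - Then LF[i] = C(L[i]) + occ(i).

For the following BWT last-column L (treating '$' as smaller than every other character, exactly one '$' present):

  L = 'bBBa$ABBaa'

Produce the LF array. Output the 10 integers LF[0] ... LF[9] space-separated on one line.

Char counts: '$':1, 'A':1, 'B':4, 'a':3, 'b':1
C (first-col start): C('$')=0, C('A')=1, C('B')=2, C('a')=6, C('b')=9
L[0]='b': occ=0, LF[0]=C('b')+0=9+0=9
L[1]='B': occ=0, LF[1]=C('B')+0=2+0=2
L[2]='B': occ=1, LF[2]=C('B')+1=2+1=3
L[3]='a': occ=0, LF[3]=C('a')+0=6+0=6
L[4]='$': occ=0, LF[4]=C('$')+0=0+0=0
L[5]='A': occ=0, LF[5]=C('A')+0=1+0=1
L[6]='B': occ=2, LF[6]=C('B')+2=2+2=4
L[7]='B': occ=3, LF[7]=C('B')+3=2+3=5
L[8]='a': occ=1, LF[8]=C('a')+1=6+1=7
L[9]='a': occ=2, LF[9]=C('a')+2=6+2=8

Answer: 9 2 3 6 0 1 4 5 7 8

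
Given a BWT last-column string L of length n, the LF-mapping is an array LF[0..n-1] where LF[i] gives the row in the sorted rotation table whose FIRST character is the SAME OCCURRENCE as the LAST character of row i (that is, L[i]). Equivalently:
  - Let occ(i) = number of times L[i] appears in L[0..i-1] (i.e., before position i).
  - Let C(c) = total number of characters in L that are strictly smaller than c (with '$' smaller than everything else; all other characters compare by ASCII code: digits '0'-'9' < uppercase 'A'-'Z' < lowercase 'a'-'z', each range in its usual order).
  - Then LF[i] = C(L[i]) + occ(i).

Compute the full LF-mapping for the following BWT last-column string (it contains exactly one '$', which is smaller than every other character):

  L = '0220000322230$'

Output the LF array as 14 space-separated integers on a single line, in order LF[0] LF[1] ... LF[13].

Char counts: '$':1, '0':6, '2':5, '3':2
C (first-col start): C('$')=0, C('0')=1, C('2')=7, C('3')=12
L[0]='0': occ=0, LF[0]=C('0')+0=1+0=1
L[1]='2': occ=0, LF[1]=C('2')+0=7+0=7
L[2]='2': occ=1, LF[2]=C('2')+1=7+1=8
L[3]='0': occ=1, LF[3]=C('0')+1=1+1=2
L[4]='0': occ=2, LF[4]=C('0')+2=1+2=3
L[5]='0': occ=3, LF[5]=C('0')+3=1+3=4
L[6]='0': occ=4, LF[6]=C('0')+4=1+4=5
L[7]='3': occ=0, LF[7]=C('3')+0=12+0=12
L[8]='2': occ=2, LF[8]=C('2')+2=7+2=9
L[9]='2': occ=3, LF[9]=C('2')+3=7+3=10
L[10]='2': occ=4, LF[10]=C('2')+4=7+4=11
L[11]='3': occ=1, LF[11]=C('3')+1=12+1=13
L[12]='0': occ=5, LF[12]=C('0')+5=1+5=6
L[13]='$': occ=0, LF[13]=C('$')+0=0+0=0

Answer: 1 7 8 2 3 4 5 12 9 10 11 13 6 0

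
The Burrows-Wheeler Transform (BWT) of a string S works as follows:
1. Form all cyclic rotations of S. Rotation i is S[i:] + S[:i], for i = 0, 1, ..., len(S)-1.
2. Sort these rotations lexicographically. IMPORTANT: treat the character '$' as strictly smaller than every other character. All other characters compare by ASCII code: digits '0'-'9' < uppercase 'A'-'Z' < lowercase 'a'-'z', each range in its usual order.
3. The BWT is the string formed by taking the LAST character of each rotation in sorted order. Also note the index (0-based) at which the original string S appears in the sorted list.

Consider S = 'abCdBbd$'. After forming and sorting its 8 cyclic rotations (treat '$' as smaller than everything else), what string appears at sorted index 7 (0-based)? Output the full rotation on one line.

All 8 rotations (rotation i = S[i:]+S[:i]):
  rot[0] = abCdBbd$
  rot[1] = bCdBbd$a
  rot[2] = CdBbd$ab
  rot[3] = dBbd$abC
  rot[4] = Bbd$abCd
  rot[5] = bd$abCdB
  rot[6] = d$abCdBb
  rot[7] = $abCdBbd
Sorted (with $ < everything):
  sorted[0] = $abCdBbd
  sorted[1] = Bbd$abCd
  sorted[2] = CdBbd$ab
  sorted[3] = abCdBbd$
  sorted[4] = bCdBbd$a
  sorted[5] = bd$abCdB
  sorted[6] = d$abCdBb
  sorted[7] = dBbd$abC
sorted[7] = dBbd$abC

Answer: dBbd$abC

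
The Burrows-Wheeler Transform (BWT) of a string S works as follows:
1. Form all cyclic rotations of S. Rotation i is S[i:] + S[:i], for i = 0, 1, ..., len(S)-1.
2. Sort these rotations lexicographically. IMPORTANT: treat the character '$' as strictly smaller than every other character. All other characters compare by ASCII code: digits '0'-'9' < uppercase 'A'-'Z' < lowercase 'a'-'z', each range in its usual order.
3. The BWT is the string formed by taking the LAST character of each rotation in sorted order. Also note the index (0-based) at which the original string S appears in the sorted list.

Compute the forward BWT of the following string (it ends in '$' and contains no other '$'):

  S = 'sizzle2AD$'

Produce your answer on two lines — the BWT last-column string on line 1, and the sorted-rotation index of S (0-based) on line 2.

All 10 rotations (rotation i = S[i:]+S[:i]):
  rot[0] = sizzle2AD$
  rot[1] = izzle2AD$s
  rot[2] = zzle2AD$si
  rot[3] = zle2AD$siz
  rot[4] = le2AD$sizz
  rot[5] = e2AD$sizzl
  rot[6] = 2AD$sizzle
  rot[7] = AD$sizzle2
  rot[8] = D$sizzle2A
  rot[9] = $sizzle2AD
Sorted (with $ < everything):
  sorted[0] = $sizzle2AD  (last char: 'D')
  sorted[1] = 2AD$sizzle  (last char: 'e')
  sorted[2] = AD$sizzle2  (last char: '2')
  sorted[3] = D$sizzle2A  (last char: 'A')
  sorted[4] = e2AD$sizzl  (last char: 'l')
  sorted[5] = izzle2AD$s  (last char: 's')
  sorted[6] = le2AD$sizz  (last char: 'z')
  sorted[7] = sizzle2AD$  (last char: '$')
  sorted[8] = zle2AD$siz  (last char: 'z')
  sorted[9] = zzle2AD$si  (last char: 'i')
Last column: De2Alsz$zi
Original string S is at sorted index 7

Answer: De2Alsz$zi
7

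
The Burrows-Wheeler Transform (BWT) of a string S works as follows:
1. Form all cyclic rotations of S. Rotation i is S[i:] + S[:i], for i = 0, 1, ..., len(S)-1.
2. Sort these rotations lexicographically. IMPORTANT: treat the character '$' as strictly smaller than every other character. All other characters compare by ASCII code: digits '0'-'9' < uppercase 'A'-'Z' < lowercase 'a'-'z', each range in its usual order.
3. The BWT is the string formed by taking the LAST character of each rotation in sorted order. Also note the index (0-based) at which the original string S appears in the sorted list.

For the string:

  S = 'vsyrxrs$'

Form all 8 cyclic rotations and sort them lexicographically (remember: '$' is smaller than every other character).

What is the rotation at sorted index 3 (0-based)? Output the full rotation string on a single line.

Answer: s$vsyrxr

Derivation:
All 8 rotations (rotation i = S[i:]+S[:i]):
  rot[0] = vsyrxrs$
  rot[1] = syrxrs$v
  rot[2] = yrxrs$vs
  rot[3] = rxrs$vsy
  rot[4] = xrs$vsyr
  rot[5] = rs$vsyrx
  rot[6] = s$vsyrxr
  rot[7] = $vsyrxrs
Sorted (with $ < everything):
  sorted[0] = $vsyrxrs
  sorted[1] = rs$vsyrx
  sorted[2] = rxrs$vsy
  sorted[3] = s$vsyrxr
  sorted[4] = syrxrs$v
  sorted[5] = vsyrxrs$
  sorted[6] = xrs$vsyr
  sorted[7] = yrxrs$vs
sorted[3] = s$vsyrxr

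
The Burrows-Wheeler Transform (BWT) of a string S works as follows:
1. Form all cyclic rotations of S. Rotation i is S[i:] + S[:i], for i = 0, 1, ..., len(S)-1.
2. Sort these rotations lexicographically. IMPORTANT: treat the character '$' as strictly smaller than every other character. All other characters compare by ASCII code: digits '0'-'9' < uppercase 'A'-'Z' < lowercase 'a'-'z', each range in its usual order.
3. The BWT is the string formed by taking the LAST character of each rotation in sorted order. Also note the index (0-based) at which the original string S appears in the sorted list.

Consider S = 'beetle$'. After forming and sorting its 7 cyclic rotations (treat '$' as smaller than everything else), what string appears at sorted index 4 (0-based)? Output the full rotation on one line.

All 7 rotations (rotation i = S[i:]+S[:i]):
  rot[0] = beetle$
  rot[1] = eetle$b
  rot[2] = etle$be
  rot[3] = tle$bee
  rot[4] = le$beet
  rot[5] = e$beetl
  rot[6] = $beetle
Sorted (with $ < everything):
  sorted[0] = $beetle
  sorted[1] = beetle$
  sorted[2] = e$beetl
  sorted[3] = eetle$b
  sorted[4] = etle$be
  sorted[5] = le$beet
  sorted[6] = tle$bee
sorted[4] = etle$be

Answer: etle$be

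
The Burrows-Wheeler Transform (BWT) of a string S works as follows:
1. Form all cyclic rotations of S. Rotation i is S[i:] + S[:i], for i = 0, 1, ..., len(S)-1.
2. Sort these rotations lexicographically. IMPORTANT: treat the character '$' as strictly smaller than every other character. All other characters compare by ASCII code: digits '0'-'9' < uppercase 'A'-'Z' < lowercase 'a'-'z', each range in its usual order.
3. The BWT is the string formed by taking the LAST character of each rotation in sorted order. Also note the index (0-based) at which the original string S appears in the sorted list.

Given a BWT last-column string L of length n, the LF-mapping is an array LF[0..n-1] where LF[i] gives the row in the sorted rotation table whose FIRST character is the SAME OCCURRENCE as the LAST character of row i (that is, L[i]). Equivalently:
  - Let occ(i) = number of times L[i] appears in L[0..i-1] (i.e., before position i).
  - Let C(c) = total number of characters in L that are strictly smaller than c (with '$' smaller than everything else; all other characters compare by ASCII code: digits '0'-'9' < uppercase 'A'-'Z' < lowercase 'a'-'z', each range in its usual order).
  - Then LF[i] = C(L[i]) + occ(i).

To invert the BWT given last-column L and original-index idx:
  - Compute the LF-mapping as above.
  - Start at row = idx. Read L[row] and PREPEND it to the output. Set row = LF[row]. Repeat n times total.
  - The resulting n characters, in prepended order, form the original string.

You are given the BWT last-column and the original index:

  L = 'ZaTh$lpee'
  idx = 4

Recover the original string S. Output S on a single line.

LF mapping: 2 3 1 6 0 7 8 4 5
Walk LF starting at row 4, prepending L[row]:
  step 1: row=4, L[4]='$', prepend. Next row=LF[4]=0
  step 2: row=0, L[0]='Z', prepend. Next row=LF[0]=2
  step 3: row=2, L[2]='T', prepend. Next row=LF[2]=1
  step 4: row=1, L[1]='a', prepend. Next row=LF[1]=3
  step 5: row=3, L[3]='h', prepend. Next row=LF[3]=6
  step 6: row=6, L[6]='p', prepend. Next row=LF[6]=8
  step 7: row=8, L[8]='e', prepend. Next row=LF[8]=5
  step 8: row=5, L[5]='l', prepend. Next row=LF[5]=7
  step 9: row=7, L[7]='e', prepend. Next row=LF[7]=4
Reversed output: elephaTZ$

Answer: elephaTZ$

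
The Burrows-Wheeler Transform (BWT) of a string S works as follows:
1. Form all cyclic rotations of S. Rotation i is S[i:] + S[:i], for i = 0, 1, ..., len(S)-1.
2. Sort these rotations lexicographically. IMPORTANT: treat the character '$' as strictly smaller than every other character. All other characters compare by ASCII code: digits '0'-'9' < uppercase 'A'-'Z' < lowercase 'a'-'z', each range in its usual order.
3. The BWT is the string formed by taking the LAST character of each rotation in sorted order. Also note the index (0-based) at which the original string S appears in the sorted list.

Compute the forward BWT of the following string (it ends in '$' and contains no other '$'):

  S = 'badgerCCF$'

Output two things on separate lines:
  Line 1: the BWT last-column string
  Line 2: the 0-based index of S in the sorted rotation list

All 10 rotations (rotation i = S[i:]+S[:i]):
  rot[0] = badgerCCF$
  rot[1] = adgerCCF$b
  rot[2] = dgerCCF$ba
  rot[3] = gerCCF$bad
  rot[4] = erCCF$badg
  rot[5] = rCCF$badge
  rot[6] = CCF$badger
  rot[7] = CF$badgerC
  rot[8] = F$badgerCC
  rot[9] = $badgerCCF
Sorted (with $ < everything):
  sorted[0] = $badgerCCF  (last char: 'F')
  sorted[1] = CCF$badger  (last char: 'r')
  sorted[2] = CF$badgerC  (last char: 'C')
  sorted[3] = F$badgerCC  (last char: 'C')
  sorted[4] = adgerCCF$b  (last char: 'b')
  sorted[5] = badgerCCF$  (last char: '$')
  sorted[6] = dgerCCF$ba  (last char: 'a')
  sorted[7] = erCCF$badg  (last char: 'g')
  sorted[8] = gerCCF$bad  (last char: 'd')
  sorted[9] = rCCF$badge  (last char: 'e')
Last column: FrCCb$agde
Original string S is at sorted index 5

Answer: FrCCb$agde
5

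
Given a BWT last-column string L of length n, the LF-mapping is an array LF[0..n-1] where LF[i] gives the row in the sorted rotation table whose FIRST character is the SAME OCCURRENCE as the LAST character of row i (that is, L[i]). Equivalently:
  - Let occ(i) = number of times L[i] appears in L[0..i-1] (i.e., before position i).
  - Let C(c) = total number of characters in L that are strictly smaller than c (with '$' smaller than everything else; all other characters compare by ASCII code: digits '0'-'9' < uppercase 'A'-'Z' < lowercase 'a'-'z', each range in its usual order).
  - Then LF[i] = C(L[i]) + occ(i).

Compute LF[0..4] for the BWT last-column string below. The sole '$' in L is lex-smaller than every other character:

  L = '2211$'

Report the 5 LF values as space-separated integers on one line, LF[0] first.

Char counts: '$':1, '1':2, '2':2
C (first-col start): C('$')=0, C('1')=1, C('2')=3
L[0]='2': occ=0, LF[0]=C('2')+0=3+0=3
L[1]='2': occ=1, LF[1]=C('2')+1=3+1=4
L[2]='1': occ=0, LF[2]=C('1')+0=1+0=1
L[3]='1': occ=1, LF[3]=C('1')+1=1+1=2
L[4]='$': occ=0, LF[4]=C('$')+0=0+0=0

Answer: 3 4 1 2 0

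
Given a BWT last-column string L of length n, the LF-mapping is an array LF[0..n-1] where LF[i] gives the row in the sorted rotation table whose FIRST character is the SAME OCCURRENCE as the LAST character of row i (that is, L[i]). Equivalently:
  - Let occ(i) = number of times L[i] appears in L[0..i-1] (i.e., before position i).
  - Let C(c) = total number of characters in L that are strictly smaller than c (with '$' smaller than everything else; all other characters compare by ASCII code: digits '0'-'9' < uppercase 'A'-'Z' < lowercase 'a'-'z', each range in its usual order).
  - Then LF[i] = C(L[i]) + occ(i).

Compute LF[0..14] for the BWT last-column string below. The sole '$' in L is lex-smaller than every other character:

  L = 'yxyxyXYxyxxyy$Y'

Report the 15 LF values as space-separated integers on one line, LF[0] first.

Char counts: '$':1, 'X':1, 'Y':2, 'x':5, 'y':6
C (first-col start): C('$')=0, C('X')=1, C('Y')=2, C('x')=4, C('y')=9
L[0]='y': occ=0, LF[0]=C('y')+0=9+0=9
L[1]='x': occ=0, LF[1]=C('x')+0=4+0=4
L[2]='y': occ=1, LF[2]=C('y')+1=9+1=10
L[3]='x': occ=1, LF[3]=C('x')+1=4+1=5
L[4]='y': occ=2, LF[4]=C('y')+2=9+2=11
L[5]='X': occ=0, LF[5]=C('X')+0=1+0=1
L[6]='Y': occ=0, LF[6]=C('Y')+0=2+0=2
L[7]='x': occ=2, LF[7]=C('x')+2=4+2=6
L[8]='y': occ=3, LF[8]=C('y')+3=9+3=12
L[9]='x': occ=3, LF[9]=C('x')+3=4+3=7
L[10]='x': occ=4, LF[10]=C('x')+4=4+4=8
L[11]='y': occ=4, LF[11]=C('y')+4=9+4=13
L[12]='y': occ=5, LF[12]=C('y')+5=9+5=14
L[13]='$': occ=0, LF[13]=C('$')+0=0+0=0
L[14]='Y': occ=1, LF[14]=C('Y')+1=2+1=3

Answer: 9 4 10 5 11 1 2 6 12 7 8 13 14 0 3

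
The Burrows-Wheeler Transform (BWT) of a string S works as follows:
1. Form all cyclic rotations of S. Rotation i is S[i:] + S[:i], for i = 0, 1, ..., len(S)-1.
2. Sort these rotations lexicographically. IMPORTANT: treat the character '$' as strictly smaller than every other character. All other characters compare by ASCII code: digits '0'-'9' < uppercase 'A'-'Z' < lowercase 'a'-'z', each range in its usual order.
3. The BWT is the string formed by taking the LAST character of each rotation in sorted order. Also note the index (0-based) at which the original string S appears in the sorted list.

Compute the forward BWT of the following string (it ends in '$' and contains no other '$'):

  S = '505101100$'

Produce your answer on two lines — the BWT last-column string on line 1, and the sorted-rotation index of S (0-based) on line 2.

All 10 rotations (rotation i = S[i:]+S[:i]):
  rot[0] = 505101100$
  rot[1] = 05101100$5
  rot[2] = 5101100$50
  rot[3] = 101100$505
  rot[4] = 01100$5051
  rot[5] = 1100$50510
  rot[6] = 100$505101
  rot[7] = 00$5051011
  rot[8] = 0$50510110
  rot[9] = $505101100
Sorted (with $ < everything):
  sorted[0] = $505101100  (last char: '0')
  sorted[1] = 0$50510110  (last char: '0')
  sorted[2] = 00$5051011  (last char: '1')
  sorted[3] = 01100$5051  (last char: '1')
  sorted[4] = 05101100$5  (last char: '5')
  sorted[5] = 100$505101  (last char: '1')
  sorted[6] = 101100$505  (last char: '5')
  sorted[7] = 1100$50510  (last char: '0')
  sorted[8] = 505101100$  (last char: '$')
  sorted[9] = 5101100$50  (last char: '0')
Last column: 00115150$0
Original string S is at sorted index 8

Answer: 00115150$0
8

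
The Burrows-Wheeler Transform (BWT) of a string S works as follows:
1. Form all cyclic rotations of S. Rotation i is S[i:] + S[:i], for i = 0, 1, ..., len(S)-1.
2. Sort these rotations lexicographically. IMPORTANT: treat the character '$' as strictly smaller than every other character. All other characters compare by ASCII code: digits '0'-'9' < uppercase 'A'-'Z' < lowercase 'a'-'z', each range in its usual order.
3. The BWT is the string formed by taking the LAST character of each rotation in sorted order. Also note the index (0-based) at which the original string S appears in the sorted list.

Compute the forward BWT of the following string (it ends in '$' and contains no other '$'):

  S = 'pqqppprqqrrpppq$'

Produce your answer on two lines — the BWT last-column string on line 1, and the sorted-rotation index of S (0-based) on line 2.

All 16 rotations (rotation i = S[i:]+S[:i]):
  rot[0] = pqqppprqqrrpppq$
  rot[1] = qqppprqqrrpppq$p
  rot[2] = qppprqqrrpppq$pq
  rot[3] = ppprqqrrpppq$pqq
  rot[4] = pprqqrrpppq$pqqp
  rot[5] = prqqrrpppq$pqqpp
  rot[6] = rqqrrpppq$pqqppp
  rot[7] = qqrrpppq$pqqpppr
  rot[8] = qrrpppq$pqqppprq
  rot[9] = rrpppq$pqqppprqq
  rot[10] = rpppq$pqqppprqqr
  rot[11] = pppq$pqqppprqqrr
  rot[12] = ppq$pqqppprqqrrp
  rot[13] = pq$pqqppprqqrrpp
  rot[14] = q$pqqppprqqrrppp
  rot[15] = $pqqppprqqrrpppq
Sorted (with $ < everything):
  sorted[0] = $pqqppprqqrrpppq  (last char: 'q')
  sorted[1] = pppq$pqqppprqqrr  (last char: 'r')
  sorted[2] = ppprqqrrpppq$pqq  (last char: 'q')
  sorted[3] = ppq$pqqppprqqrrp  (last char: 'p')
  sorted[4] = pprqqrrpppq$pqqp  (last char: 'p')
  sorted[5] = pq$pqqppprqqrrpp  (last char: 'p')
  sorted[6] = pqqppprqqrrpppq$  (last char: '$')
  sorted[7] = prqqrrpppq$pqqpp  (last char: 'p')
  sorted[8] = q$pqqppprqqrrppp  (last char: 'p')
  sorted[9] = qppprqqrrpppq$pq  (last char: 'q')
  sorted[10] = qqppprqqrrpppq$p  (last char: 'p')
  sorted[11] = qqrrpppq$pqqpppr  (last char: 'r')
  sorted[12] = qrrpppq$pqqppprq  (last char: 'q')
  sorted[13] = rpppq$pqqppprqqr  (last char: 'r')
  sorted[14] = rqqrrpppq$pqqppp  (last char: 'p')
  sorted[15] = rrpppq$pqqppprqq  (last char: 'q')
Last column: qrqppp$ppqprqrpq
Original string S is at sorted index 6

Answer: qrqppp$ppqprqrpq
6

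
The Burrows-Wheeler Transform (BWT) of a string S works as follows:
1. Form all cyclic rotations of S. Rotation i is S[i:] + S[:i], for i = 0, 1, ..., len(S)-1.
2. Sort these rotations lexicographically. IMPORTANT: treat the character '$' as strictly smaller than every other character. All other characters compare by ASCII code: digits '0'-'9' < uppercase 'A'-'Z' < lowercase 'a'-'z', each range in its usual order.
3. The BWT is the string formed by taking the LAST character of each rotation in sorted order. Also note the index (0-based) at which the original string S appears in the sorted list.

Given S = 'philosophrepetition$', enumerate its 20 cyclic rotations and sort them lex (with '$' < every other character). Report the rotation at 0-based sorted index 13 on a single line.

All 20 rotations (rotation i = S[i:]+S[:i]):
  rot[0] = philosophrepetition$
  rot[1] = hilosophrepetition$p
  rot[2] = ilosophrepetition$ph
  rot[3] = losophrepetition$phi
  rot[4] = osophrepetition$phil
  rot[5] = sophrepetition$philo
  rot[6] = ophrepetition$philos
  rot[7] = phrepetition$philoso
  rot[8] = hrepetition$philosop
  rot[9] = repetition$philosoph
  rot[10] = epetition$philosophr
  rot[11] = petition$philosophre
  rot[12] = etition$philosophrep
  rot[13] = tition$philosophrepe
  rot[14] = ition$philosophrepet
  rot[15] = tion$philosophrepeti
  rot[16] = ion$philosophrepetit
  rot[17] = on$philosophrepetiti
  rot[18] = n$philosophrepetitio
  rot[19] = $philosophrepetition
Sorted (with $ < everything):
  sorted[0] = $philosophrepetition
  sorted[1] = epetition$philosophr
  sorted[2] = etition$philosophrep
  sorted[3] = hilosophrepetition$p
  sorted[4] = hrepetition$philosop
  sorted[5] = ilosophrepetition$ph
  sorted[6] = ion$philosophrepetit
  sorted[7] = ition$philosophrepet
  sorted[8] = losophrepetition$phi
  sorted[9] = n$philosophrepetitio
  sorted[10] = on$philosophrepetiti
  sorted[11] = ophrepetition$philos
  sorted[12] = osophrepetition$phil
  sorted[13] = petition$philosophre
  sorted[14] = philosophrepetition$
  sorted[15] = phrepetition$philoso
  sorted[16] = repetition$philosoph
  sorted[17] = sophrepetition$philo
  sorted[18] = tion$philosophrepeti
  sorted[19] = tition$philosophrepe
sorted[13] = petition$philosophre

Answer: petition$philosophre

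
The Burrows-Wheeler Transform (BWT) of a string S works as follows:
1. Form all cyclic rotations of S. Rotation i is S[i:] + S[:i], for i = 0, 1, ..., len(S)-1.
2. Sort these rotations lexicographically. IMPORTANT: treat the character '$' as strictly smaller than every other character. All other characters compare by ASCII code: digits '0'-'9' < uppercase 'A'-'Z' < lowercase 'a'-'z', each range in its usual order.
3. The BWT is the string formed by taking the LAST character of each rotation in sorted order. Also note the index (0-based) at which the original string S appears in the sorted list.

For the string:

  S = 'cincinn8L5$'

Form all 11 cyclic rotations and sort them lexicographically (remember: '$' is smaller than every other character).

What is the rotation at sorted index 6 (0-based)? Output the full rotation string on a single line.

All 11 rotations (rotation i = S[i:]+S[:i]):
  rot[0] = cincinn8L5$
  rot[1] = incinn8L5$c
  rot[2] = ncinn8L5$ci
  rot[3] = cinn8L5$cin
  rot[4] = inn8L5$cinc
  rot[5] = nn8L5$cinci
  rot[6] = n8L5$cincin
  rot[7] = 8L5$cincinn
  rot[8] = L5$cincinn8
  rot[9] = 5$cincinn8L
  rot[10] = $cincinn8L5
Sorted (with $ < everything):
  sorted[0] = $cincinn8L5
  sorted[1] = 5$cincinn8L
  sorted[2] = 8L5$cincinn
  sorted[3] = L5$cincinn8
  sorted[4] = cincinn8L5$
  sorted[5] = cinn8L5$cin
  sorted[6] = incinn8L5$c
  sorted[7] = inn8L5$cinc
  sorted[8] = n8L5$cincin
  sorted[9] = ncinn8L5$ci
  sorted[10] = nn8L5$cinci
sorted[6] = incinn8L5$c

Answer: incinn8L5$c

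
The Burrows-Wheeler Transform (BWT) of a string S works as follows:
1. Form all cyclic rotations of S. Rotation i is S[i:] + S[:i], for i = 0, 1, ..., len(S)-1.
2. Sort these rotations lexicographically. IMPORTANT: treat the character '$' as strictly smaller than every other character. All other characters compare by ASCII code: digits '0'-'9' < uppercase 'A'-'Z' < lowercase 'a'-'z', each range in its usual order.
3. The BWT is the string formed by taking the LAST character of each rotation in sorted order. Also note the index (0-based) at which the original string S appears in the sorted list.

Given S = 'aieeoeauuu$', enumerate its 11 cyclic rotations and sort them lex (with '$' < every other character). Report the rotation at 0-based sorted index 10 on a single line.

All 11 rotations (rotation i = S[i:]+S[:i]):
  rot[0] = aieeoeauuu$
  rot[1] = ieeoeauuu$a
  rot[2] = eeoeauuu$ai
  rot[3] = eoeauuu$aie
  rot[4] = oeauuu$aiee
  rot[5] = eauuu$aieeo
  rot[6] = auuu$aieeoe
  rot[7] = uuu$aieeoea
  rot[8] = uu$aieeoeau
  rot[9] = u$aieeoeauu
  rot[10] = $aieeoeauuu
Sorted (with $ < everything):
  sorted[0] = $aieeoeauuu
  sorted[1] = aieeoeauuu$
  sorted[2] = auuu$aieeoe
  sorted[3] = eauuu$aieeo
  sorted[4] = eeoeauuu$ai
  sorted[5] = eoeauuu$aie
  sorted[6] = ieeoeauuu$a
  sorted[7] = oeauuu$aiee
  sorted[8] = u$aieeoeauu
  sorted[9] = uu$aieeoeau
  sorted[10] = uuu$aieeoea
sorted[10] = uuu$aieeoea

Answer: uuu$aieeoea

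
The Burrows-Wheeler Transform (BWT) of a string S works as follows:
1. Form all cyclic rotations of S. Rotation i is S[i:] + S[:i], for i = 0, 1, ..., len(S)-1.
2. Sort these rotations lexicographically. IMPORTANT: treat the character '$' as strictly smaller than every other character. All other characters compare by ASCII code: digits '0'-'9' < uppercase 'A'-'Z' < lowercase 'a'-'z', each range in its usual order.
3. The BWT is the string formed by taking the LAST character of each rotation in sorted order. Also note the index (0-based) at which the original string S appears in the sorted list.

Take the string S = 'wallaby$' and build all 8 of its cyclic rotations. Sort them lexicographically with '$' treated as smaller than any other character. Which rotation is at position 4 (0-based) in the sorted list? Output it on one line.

All 8 rotations (rotation i = S[i:]+S[:i]):
  rot[0] = wallaby$
  rot[1] = allaby$w
  rot[2] = llaby$wa
  rot[3] = laby$wal
  rot[4] = aby$wall
  rot[5] = by$walla
  rot[6] = y$wallab
  rot[7] = $wallaby
Sorted (with $ < everything):
  sorted[0] = $wallaby
  sorted[1] = aby$wall
  sorted[2] = allaby$w
  sorted[3] = by$walla
  sorted[4] = laby$wal
  sorted[5] = llaby$wa
  sorted[6] = wallaby$
  sorted[7] = y$wallab
sorted[4] = laby$wal

Answer: laby$wal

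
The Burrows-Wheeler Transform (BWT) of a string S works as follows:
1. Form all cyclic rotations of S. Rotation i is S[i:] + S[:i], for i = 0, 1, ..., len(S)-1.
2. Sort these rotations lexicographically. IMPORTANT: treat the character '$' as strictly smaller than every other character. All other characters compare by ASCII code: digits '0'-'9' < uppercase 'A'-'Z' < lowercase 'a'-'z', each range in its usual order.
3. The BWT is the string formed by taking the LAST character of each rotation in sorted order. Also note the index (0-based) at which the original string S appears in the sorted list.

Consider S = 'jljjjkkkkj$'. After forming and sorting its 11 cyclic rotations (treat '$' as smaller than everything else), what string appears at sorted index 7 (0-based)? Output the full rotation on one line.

All 11 rotations (rotation i = S[i:]+S[:i]):
  rot[0] = jljjjkkkkj$
  rot[1] = ljjjkkkkj$j
  rot[2] = jjjkkkkj$jl
  rot[3] = jjkkkkj$jlj
  rot[4] = jkkkkj$jljj
  rot[5] = kkkkj$jljjj
  rot[6] = kkkj$jljjjk
  rot[7] = kkj$jljjjkk
  rot[8] = kj$jljjjkkk
  rot[9] = j$jljjjkkkk
  rot[10] = $jljjjkkkkj
Sorted (with $ < everything):
  sorted[0] = $jljjjkkkkj
  sorted[1] = j$jljjjkkkk
  sorted[2] = jjjkkkkj$jl
  sorted[3] = jjkkkkj$jlj
  sorted[4] = jkkkkj$jljj
  sorted[5] = jljjjkkkkj$
  sorted[6] = kj$jljjjkkk
  sorted[7] = kkj$jljjjkk
  sorted[8] = kkkj$jljjjk
  sorted[9] = kkkkj$jljjj
  sorted[10] = ljjjkkkkj$j
sorted[7] = kkj$jljjjkk

Answer: kkj$jljjjkk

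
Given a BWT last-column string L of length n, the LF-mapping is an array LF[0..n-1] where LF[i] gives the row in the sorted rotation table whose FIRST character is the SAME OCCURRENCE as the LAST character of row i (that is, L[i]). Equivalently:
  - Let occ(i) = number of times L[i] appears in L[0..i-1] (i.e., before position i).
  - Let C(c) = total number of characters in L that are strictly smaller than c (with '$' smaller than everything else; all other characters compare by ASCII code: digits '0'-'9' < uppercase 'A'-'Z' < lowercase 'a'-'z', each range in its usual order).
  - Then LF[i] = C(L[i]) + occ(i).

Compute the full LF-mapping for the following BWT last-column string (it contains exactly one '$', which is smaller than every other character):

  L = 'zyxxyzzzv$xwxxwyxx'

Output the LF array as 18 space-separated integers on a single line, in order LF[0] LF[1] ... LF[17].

Char counts: '$':1, 'v':1, 'w':2, 'x':7, 'y':3, 'z':4
C (first-col start): C('$')=0, C('v')=1, C('w')=2, C('x')=4, C('y')=11, C('z')=14
L[0]='z': occ=0, LF[0]=C('z')+0=14+0=14
L[1]='y': occ=0, LF[1]=C('y')+0=11+0=11
L[2]='x': occ=0, LF[2]=C('x')+0=4+0=4
L[3]='x': occ=1, LF[3]=C('x')+1=4+1=5
L[4]='y': occ=1, LF[4]=C('y')+1=11+1=12
L[5]='z': occ=1, LF[5]=C('z')+1=14+1=15
L[6]='z': occ=2, LF[6]=C('z')+2=14+2=16
L[7]='z': occ=3, LF[7]=C('z')+3=14+3=17
L[8]='v': occ=0, LF[8]=C('v')+0=1+0=1
L[9]='$': occ=0, LF[9]=C('$')+0=0+0=0
L[10]='x': occ=2, LF[10]=C('x')+2=4+2=6
L[11]='w': occ=0, LF[11]=C('w')+0=2+0=2
L[12]='x': occ=3, LF[12]=C('x')+3=4+3=7
L[13]='x': occ=4, LF[13]=C('x')+4=4+4=8
L[14]='w': occ=1, LF[14]=C('w')+1=2+1=3
L[15]='y': occ=2, LF[15]=C('y')+2=11+2=13
L[16]='x': occ=5, LF[16]=C('x')+5=4+5=9
L[17]='x': occ=6, LF[17]=C('x')+6=4+6=10

Answer: 14 11 4 5 12 15 16 17 1 0 6 2 7 8 3 13 9 10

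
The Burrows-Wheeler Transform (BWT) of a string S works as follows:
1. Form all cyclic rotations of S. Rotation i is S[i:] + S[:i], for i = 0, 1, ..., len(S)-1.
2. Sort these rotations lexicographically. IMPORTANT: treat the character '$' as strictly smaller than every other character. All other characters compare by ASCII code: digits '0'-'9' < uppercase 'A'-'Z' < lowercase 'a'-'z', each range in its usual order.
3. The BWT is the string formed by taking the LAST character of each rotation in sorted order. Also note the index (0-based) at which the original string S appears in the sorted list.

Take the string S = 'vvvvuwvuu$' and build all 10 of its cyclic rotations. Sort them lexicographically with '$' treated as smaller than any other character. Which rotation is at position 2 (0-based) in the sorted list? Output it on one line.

All 10 rotations (rotation i = S[i:]+S[:i]):
  rot[0] = vvvvuwvuu$
  rot[1] = vvvuwvuu$v
  rot[2] = vvuwvuu$vv
  rot[3] = vuwvuu$vvv
  rot[4] = uwvuu$vvvv
  rot[5] = wvuu$vvvvu
  rot[6] = vuu$vvvvuw
  rot[7] = uu$vvvvuwv
  rot[8] = u$vvvvuwvu
  rot[9] = $vvvvuwvuu
Sorted (with $ < everything):
  sorted[0] = $vvvvuwvuu
  sorted[1] = u$vvvvuwvu
  sorted[2] = uu$vvvvuwv
  sorted[3] = uwvuu$vvvv
  sorted[4] = vuu$vvvvuw
  sorted[5] = vuwvuu$vvv
  sorted[6] = vvuwvuu$vv
  sorted[7] = vvvuwvuu$v
  sorted[8] = vvvvuwvuu$
  sorted[9] = wvuu$vvvvu
sorted[2] = uu$vvvvuwv

Answer: uu$vvvvuwv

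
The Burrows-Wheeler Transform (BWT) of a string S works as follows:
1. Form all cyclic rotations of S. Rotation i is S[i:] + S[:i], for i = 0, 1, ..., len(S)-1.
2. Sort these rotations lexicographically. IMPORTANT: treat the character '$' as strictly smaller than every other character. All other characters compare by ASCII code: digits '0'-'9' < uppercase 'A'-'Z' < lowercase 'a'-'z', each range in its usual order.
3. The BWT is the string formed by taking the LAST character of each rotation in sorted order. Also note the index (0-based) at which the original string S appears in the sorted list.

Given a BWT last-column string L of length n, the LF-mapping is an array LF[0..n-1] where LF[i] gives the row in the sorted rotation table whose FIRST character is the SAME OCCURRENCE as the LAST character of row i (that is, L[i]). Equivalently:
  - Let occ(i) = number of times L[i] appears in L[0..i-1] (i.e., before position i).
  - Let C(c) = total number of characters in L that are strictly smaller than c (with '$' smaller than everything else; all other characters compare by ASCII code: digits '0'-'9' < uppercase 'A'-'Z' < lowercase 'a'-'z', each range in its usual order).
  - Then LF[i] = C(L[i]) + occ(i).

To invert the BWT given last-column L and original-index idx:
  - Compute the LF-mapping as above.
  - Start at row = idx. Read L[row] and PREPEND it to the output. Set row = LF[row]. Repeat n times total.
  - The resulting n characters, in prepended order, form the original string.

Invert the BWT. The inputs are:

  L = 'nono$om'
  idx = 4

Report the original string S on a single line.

Answer: omoonn$

Derivation:
LF mapping: 2 4 3 5 0 6 1
Walk LF starting at row 4, prepending L[row]:
  step 1: row=4, L[4]='$', prepend. Next row=LF[4]=0
  step 2: row=0, L[0]='n', prepend. Next row=LF[0]=2
  step 3: row=2, L[2]='n', prepend. Next row=LF[2]=3
  step 4: row=3, L[3]='o', prepend. Next row=LF[3]=5
  step 5: row=5, L[5]='o', prepend. Next row=LF[5]=6
  step 6: row=6, L[6]='m', prepend. Next row=LF[6]=1
  step 7: row=1, L[1]='o', prepend. Next row=LF[1]=4
Reversed output: omoonn$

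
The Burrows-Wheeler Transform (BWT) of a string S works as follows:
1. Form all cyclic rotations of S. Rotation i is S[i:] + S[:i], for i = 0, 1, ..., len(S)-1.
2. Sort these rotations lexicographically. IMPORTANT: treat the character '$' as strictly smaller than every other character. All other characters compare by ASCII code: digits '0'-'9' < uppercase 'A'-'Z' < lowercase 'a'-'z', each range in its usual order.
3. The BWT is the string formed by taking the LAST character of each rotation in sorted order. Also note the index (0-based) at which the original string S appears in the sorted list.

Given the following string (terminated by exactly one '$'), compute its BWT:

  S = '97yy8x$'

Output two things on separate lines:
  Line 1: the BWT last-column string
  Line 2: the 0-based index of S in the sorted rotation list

Answer: x9y$8y7
3

Derivation:
All 7 rotations (rotation i = S[i:]+S[:i]):
  rot[0] = 97yy8x$
  rot[1] = 7yy8x$9
  rot[2] = yy8x$97
  rot[3] = y8x$97y
  rot[4] = 8x$97yy
  rot[5] = x$97yy8
  rot[6] = $97yy8x
Sorted (with $ < everything):
  sorted[0] = $97yy8x  (last char: 'x')
  sorted[1] = 7yy8x$9  (last char: '9')
  sorted[2] = 8x$97yy  (last char: 'y')
  sorted[3] = 97yy8x$  (last char: '$')
  sorted[4] = x$97yy8  (last char: '8')
  sorted[5] = y8x$97y  (last char: 'y')
  sorted[6] = yy8x$97  (last char: '7')
Last column: x9y$8y7
Original string S is at sorted index 3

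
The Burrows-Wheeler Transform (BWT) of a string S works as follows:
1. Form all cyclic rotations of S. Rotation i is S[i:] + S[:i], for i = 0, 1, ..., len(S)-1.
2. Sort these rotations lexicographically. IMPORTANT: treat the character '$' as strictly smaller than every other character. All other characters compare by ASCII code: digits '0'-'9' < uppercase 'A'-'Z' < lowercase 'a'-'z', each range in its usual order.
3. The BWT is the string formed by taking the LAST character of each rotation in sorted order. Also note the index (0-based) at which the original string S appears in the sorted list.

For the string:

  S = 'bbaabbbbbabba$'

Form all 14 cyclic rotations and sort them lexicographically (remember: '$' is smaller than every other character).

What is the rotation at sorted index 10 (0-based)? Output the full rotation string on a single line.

All 14 rotations (rotation i = S[i:]+S[:i]):
  rot[0] = bbaabbbbbabba$
  rot[1] = baabbbbbabba$b
  rot[2] = aabbbbbabba$bb
  rot[3] = abbbbbabba$bba
  rot[4] = bbbbbabba$bbaa
  rot[5] = bbbbabba$bbaab
  rot[6] = bbbabba$bbaabb
  rot[7] = bbabba$bbaabbb
  rot[8] = babba$bbaabbbb
  rot[9] = abba$bbaabbbbb
  rot[10] = bba$bbaabbbbba
  rot[11] = ba$bbaabbbbbab
  rot[12] = a$bbaabbbbbabb
  rot[13] = $bbaabbbbbabba
Sorted (with $ < everything):
  sorted[0] = $bbaabbbbbabba
  sorted[1] = a$bbaabbbbbabb
  sorted[2] = aabbbbbabba$bb
  sorted[3] = abba$bbaabbbbb
  sorted[4] = abbbbbabba$bba
  sorted[5] = ba$bbaabbbbbab
  sorted[6] = baabbbbbabba$b
  sorted[7] = babba$bbaabbbb
  sorted[8] = bba$bbaabbbbba
  sorted[9] = bbaabbbbbabba$
  sorted[10] = bbabba$bbaabbb
  sorted[11] = bbbabba$bbaabb
  sorted[12] = bbbbabba$bbaab
  sorted[13] = bbbbbabba$bbaa
sorted[10] = bbabba$bbaabbb

Answer: bbabba$bbaabbb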